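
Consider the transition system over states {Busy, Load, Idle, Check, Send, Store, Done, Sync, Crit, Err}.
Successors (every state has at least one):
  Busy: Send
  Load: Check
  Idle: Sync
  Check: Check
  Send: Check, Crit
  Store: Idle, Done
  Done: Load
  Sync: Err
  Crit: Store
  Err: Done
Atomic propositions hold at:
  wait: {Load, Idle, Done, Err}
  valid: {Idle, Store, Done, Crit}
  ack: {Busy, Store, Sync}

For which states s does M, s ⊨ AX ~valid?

{Busy, Load, Idle, Check, Done, Sync}

Sat(~valid) = {Busy, Load, Check, Send, Sync, Err}
Sat(AX ~valid) = {s : every successor in {Busy, Load, Check, Send, Sync, Err}} = {Busy, Load, Idle, Check, Done, Sync}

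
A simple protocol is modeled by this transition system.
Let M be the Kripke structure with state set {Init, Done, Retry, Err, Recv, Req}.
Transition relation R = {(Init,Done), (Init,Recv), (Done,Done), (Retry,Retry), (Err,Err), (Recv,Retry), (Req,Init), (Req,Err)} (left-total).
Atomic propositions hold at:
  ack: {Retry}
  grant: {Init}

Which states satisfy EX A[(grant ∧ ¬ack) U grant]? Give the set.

Sat(¬ack) = {Init, Done, Err, Recv, Req}
Sat(grant ∧ ¬ack) = {Init}
A[(grant ∧ ¬ack) U grant]: least fixpoint, start Z0 = Sat(grant) = {Init}, add states in Sat(grant ∧ ¬ack) with every successor in Z. Already a fixed point.
Sat(A[(grant ∧ ¬ack) U grant]) = {Init}
Sat(EX A[(grant ∧ ¬ack) U grant]) = {s : some successor in {Init}} = {Req}

{Req}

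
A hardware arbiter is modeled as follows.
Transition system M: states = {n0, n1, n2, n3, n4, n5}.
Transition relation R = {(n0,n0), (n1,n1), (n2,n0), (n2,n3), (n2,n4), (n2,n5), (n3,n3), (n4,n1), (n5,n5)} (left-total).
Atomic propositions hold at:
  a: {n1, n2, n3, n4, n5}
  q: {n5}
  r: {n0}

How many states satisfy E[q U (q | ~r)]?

5

Sat(~r) = {n1, n2, n3, n4, n5}
Sat(q | ~r) = {n1, n2, n3, n4, n5}
E[q U (q | ~r)]: least fixpoint, start Z0 = Sat((q | ~r)) = {n1, n2, n3, n4, n5}, add states in Sat(q) with some successor in Z. Already a fixed point.
Sat(E[q U (q | ~r)]) = {n1, n2, n3, n4, n5}
|Sat(E[q U (q | ~r)])| = |{n1, n2, n3, n4, n5}| = 5.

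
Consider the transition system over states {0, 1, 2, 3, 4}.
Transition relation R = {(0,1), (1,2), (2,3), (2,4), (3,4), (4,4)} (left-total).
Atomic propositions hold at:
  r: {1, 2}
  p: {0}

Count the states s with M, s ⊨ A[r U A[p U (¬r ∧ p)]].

1

Sat(¬r) = {0, 3, 4}
Sat(¬r ∧ p) = {0}
A[p U (¬r ∧ p)]: least fixpoint, start Z0 = Sat((¬r ∧ p)) = {0}, add states in Sat(p) with every successor in Z. Already a fixed point.
Sat(A[p U (¬r ∧ p)]) = {0}
A[r U A[p U (¬r ∧ p)]]: least fixpoint, start Z0 = Sat(A[p U (¬r ∧ p)]) = {0}, add states in Sat(r) with every successor in Z. Already a fixed point.
Sat(A[r U A[p U (¬r ∧ p)]]) = {0}
|Sat(A[r U A[p U (¬r ∧ p)]])| = |{0}| = 1.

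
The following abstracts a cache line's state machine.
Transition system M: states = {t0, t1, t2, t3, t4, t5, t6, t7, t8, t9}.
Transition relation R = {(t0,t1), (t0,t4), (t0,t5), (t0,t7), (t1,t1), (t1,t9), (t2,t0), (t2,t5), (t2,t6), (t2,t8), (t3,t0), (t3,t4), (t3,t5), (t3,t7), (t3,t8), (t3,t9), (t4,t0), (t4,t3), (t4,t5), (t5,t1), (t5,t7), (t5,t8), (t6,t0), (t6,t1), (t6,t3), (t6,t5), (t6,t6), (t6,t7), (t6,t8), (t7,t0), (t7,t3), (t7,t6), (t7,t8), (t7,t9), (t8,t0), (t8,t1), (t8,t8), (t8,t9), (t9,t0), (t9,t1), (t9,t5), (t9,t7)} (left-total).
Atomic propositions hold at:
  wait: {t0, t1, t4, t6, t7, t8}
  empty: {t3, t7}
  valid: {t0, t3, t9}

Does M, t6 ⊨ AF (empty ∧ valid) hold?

No

Sat(empty ∧ valid) = {t3}
AF (empty ∧ valid): least fixpoint, start Z0 = {t3}, add states with every successor in Z. Already a fixed point.
Sat(AF (empty ∧ valid)) = {t3}
t6 ∉ Sat(AF (empty ∧ valid)) = {t3}, so the formula does not hold at t6.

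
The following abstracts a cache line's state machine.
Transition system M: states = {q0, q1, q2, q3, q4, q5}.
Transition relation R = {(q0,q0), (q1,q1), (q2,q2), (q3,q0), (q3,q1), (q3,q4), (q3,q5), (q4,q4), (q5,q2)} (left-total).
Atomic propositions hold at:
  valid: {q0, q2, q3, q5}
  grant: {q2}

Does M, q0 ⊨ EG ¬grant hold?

Sat(¬grant) = {q0, q1, q3, q4, q5}
EG ¬grant: greatest fixpoint, start Z0 = {q0, q1, q3, q4, q5}, keep only states in Sat with some successor in Z. Z1 = {q0, q1, q3, q4}; fixed.
Sat(EG ¬grant) = {q0, q1, q3, q4}
q0 ∈ Sat(EG ¬grant) = {q0, q1, q3, q4}, so the formula holds at q0.

Yes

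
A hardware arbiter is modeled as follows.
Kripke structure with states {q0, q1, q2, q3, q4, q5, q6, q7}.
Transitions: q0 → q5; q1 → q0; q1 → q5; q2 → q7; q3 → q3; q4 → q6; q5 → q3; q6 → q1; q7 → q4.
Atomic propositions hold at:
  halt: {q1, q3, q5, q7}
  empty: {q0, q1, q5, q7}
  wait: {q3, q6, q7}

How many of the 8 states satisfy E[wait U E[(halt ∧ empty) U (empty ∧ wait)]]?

1

Sat(halt ∧ empty) = {q1, q5, q7}
Sat(empty ∧ wait) = {q7}
E[(halt ∧ empty) U (empty ∧ wait)]: least fixpoint, start Z0 = Sat((empty ∧ wait)) = {q7}, add states in Sat(halt ∧ empty) with some successor in Z. Already a fixed point.
Sat(E[(halt ∧ empty) U (empty ∧ wait)]) = {q7}
E[wait U E[(halt ∧ empty) U (empty ∧ wait)]]: least fixpoint, start Z0 = Sat(E[(halt ∧ empty) U (empty ∧ wait)]) = {q7}, add states in Sat(wait) with some successor in Z. Already a fixed point.
Sat(E[wait U E[(halt ∧ empty) U (empty ∧ wait)]]) = {q7}
|Sat(E[wait U E[(halt ∧ empty) U (empty ∧ wait)]])| = |{q7}| = 1.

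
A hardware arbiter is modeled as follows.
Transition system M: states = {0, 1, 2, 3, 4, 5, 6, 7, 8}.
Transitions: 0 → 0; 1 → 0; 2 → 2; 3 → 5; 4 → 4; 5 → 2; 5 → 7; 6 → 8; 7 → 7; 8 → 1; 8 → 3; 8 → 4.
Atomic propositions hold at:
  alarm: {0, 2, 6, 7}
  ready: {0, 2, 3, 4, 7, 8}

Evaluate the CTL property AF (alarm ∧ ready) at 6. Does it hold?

No

Sat(alarm ∧ ready) = {0, 2, 7}
AF (alarm ∧ ready): least fixpoint, start Z0 = {0, 2, 7}, add states with every successor in Z. Z1 = {0, 1, 2, 5, 7}; Z2 = {0, 1, 2, 3, 5, 7}; fixed.
Sat(AF (alarm ∧ ready)) = {0, 1, 2, 3, 5, 7}
6 ∉ Sat(AF (alarm ∧ ready)) = {0, 1, 2, 3, 5, 7}, so the formula does not hold at 6.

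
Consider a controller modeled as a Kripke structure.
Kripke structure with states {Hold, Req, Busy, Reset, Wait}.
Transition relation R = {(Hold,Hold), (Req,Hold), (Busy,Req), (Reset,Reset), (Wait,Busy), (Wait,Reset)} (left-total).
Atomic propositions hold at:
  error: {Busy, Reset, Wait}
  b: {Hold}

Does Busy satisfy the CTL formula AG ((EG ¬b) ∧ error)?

No

Sat(¬b) = {Req, Busy, Reset, Wait}
EG ¬b: greatest fixpoint, start Z0 = {Req, Busy, Reset, Wait}, keep only states in Sat with some successor in Z. Z1 = {Busy, Reset, Wait}; Z2 = {Reset, Wait}; fixed.
Sat(EG ¬b) = {Reset, Wait}
Sat((EG ¬b) ∧ error) = {Reset, Wait}
AG ((EG ¬b) ∧ error): greatest fixpoint, start Z0 = {Reset, Wait}, keep only states in Sat with every successor in Z. Z1 = {Reset}; fixed.
Sat(AG ((EG ¬b) ∧ error)) = {Reset}
Busy ∉ Sat(AG ((EG ¬b) ∧ error)) = {Reset}, so the formula does not hold at Busy.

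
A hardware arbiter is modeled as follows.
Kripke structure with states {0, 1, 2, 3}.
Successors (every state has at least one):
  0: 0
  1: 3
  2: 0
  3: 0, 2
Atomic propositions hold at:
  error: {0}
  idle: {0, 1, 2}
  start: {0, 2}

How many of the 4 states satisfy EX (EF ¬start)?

Sat(¬start) = {1, 3}
EF ¬start: least fixpoint, start Z0 = {1, 3}, add states with some successor in Z. Already a fixed point.
Sat(EF ¬start) = {1, 3}
Sat(EX (EF ¬start)) = {s : some successor in {1, 3}} = {1}
|Sat(EX (EF ¬start))| = |{1}| = 1.

1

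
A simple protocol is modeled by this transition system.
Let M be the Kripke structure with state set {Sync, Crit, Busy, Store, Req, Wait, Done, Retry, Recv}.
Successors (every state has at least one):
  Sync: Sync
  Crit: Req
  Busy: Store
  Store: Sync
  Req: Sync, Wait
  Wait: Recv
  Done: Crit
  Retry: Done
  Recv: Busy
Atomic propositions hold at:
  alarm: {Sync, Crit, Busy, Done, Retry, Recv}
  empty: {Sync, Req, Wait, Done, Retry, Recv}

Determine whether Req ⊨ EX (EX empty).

Sat(EX empty) = {s : some successor in {Sync, Req, Wait, Done, Retry, Recv}} = {Sync, Crit, Store, Req, Wait, Retry}
Sat(EX (EX empty)) = {s : some successor in {Sync, Crit, Store, Req, Wait, Retry}} = {Sync, Crit, Busy, Store, Req, Done}
Req ∈ Sat(EX (EX empty)) = {Sync, Crit, Busy, Store, Req, Done}, so the formula holds at Req.

Yes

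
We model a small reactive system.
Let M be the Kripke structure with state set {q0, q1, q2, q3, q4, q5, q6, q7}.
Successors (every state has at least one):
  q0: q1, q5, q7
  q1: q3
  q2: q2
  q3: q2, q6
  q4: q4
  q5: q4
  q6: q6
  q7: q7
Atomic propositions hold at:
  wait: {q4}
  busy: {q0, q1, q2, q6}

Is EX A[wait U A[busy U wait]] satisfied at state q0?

A[busy U wait]: least fixpoint, start Z0 = Sat(wait) = {q4}, add states in Sat(busy) with every successor in Z. Already a fixed point.
Sat(A[busy U wait]) = {q4}
A[wait U A[busy U wait]]: least fixpoint, start Z0 = Sat(A[busy U wait]) = {q4}, add states in Sat(wait) with every successor in Z. Already a fixed point.
Sat(A[wait U A[busy U wait]]) = {q4}
Sat(EX A[wait U A[busy U wait]]) = {s : some successor in {q4}} = {q4, q5}
q0 ∉ Sat(EX A[wait U A[busy U wait]]) = {q4, q5}, so the formula does not hold at q0.

No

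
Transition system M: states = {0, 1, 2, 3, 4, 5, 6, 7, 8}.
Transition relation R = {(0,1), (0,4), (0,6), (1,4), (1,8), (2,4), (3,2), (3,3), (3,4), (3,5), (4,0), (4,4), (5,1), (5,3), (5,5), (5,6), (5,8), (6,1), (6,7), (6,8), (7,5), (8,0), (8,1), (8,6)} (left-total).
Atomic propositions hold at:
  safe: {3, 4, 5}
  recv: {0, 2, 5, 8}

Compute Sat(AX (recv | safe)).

{1, 2, 3, 4, 7}

Sat(recv | safe) = {0, 2, 3, 4, 5, 8}
Sat(AX (recv | safe)) = {s : every successor in {0, 2, 3, 4, 5, 8}} = {1, 2, 3, 4, 7}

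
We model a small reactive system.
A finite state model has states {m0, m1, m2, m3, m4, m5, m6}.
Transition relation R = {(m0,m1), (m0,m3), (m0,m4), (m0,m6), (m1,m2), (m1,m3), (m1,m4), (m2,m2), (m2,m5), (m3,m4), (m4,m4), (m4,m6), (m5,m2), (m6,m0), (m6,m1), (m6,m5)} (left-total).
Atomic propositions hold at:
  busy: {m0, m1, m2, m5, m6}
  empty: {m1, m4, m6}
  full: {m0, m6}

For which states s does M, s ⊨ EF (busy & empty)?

{m0, m1, m3, m4, m6}

Sat(busy & empty) = {m1, m6}
EF (busy & empty): least fixpoint, start Z0 = {m1, m6}, add states with some successor in Z. Z1 = {m0, m1, m4, m6}; Z2 = {m0, m1, m3, m4, m6}; fixed.
Sat(EF (busy & empty)) = {m0, m1, m3, m4, m6}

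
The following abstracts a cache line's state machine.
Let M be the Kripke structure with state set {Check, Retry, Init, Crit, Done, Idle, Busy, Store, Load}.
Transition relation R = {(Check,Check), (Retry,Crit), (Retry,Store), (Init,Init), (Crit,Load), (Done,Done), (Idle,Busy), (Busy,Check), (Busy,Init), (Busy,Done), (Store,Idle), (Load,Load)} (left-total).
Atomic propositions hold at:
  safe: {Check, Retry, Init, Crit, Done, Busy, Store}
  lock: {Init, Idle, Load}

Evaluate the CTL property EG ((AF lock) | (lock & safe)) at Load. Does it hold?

AF lock: least fixpoint, start Z0 = {Init, Idle, Load}, add states with every successor in Z. Z1 = {Init, Crit, Idle, Store, Load}; Z2 = {Retry, Init, Crit, Idle, Store, Load}; fixed.
Sat(AF lock) = {Retry, Init, Crit, Idle, Store, Load}
Sat(lock & safe) = {Init}
Sat((AF lock) | (lock & safe)) = {Retry, Init, Crit, Idle, Store, Load}
EG ((AF lock) | (lock & safe)): greatest fixpoint, start Z0 = {Retry, Init, Crit, Idle, Store, Load}, keep only states in Sat with some successor in Z. Z1 = {Retry, Init, Crit, Store, Load}; Z2 = {Retry, Init, Crit, Load}; fixed.
Sat(EG ((AF lock) | (lock & safe))) = {Retry, Init, Crit, Load}
Load ∈ Sat(EG ((AF lock) | (lock & safe))) = {Retry, Init, Crit, Load}, so the formula holds at Load.

Yes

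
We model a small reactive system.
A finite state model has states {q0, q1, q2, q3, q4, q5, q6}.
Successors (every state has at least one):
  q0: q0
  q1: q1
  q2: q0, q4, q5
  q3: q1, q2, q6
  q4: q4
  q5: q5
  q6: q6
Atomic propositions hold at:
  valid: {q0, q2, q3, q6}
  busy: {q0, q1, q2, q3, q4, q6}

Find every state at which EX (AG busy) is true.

{q0, q1, q2, q3, q4, q6}

AG busy: greatest fixpoint, start Z0 = {q0, q1, q2, q3, q4, q6}, keep only states in Sat with every successor in Z. Z1 = {q0, q1, q3, q4, q6}; Z2 = {q0, q1, q4, q6}; fixed.
Sat(AG busy) = {q0, q1, q4, q6}
Sat(EX (AG busy)) = {s : some successor in {q0, q1, q4, q6}} = {q0, q1, q2, q3, q4, q6}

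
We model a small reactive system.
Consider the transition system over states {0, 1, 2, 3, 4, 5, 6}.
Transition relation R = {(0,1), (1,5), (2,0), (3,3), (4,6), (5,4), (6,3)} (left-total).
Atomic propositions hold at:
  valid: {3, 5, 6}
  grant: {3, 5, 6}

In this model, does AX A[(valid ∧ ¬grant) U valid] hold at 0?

Sat(¬grant) = {0, 1, 2, 4}
Sat(valid ∧ ¬grant) = ∅
A[(valid ∧ ¬grant) U valid]: least fixpoint, start Z0 = Sat(valid) = {3, 5, 6}, add states in Sat(valid ∧ ¬grant) with every successor in Z. Already a fixed point.
Sat(A[(valid ∧ ¬grant) U valid]) = {3, 5, 6}
Sat(AX A[(valid ∧ ¬grant) U valid]) = {s : every successor in {3, 5, 6}} = {1, 3, 4, 6}
0 ∉ Sat(AX A[(valid ∧ ¬grant) U valid]) = {1, 3, 4, 6}, so the formula does not hold at 0.

No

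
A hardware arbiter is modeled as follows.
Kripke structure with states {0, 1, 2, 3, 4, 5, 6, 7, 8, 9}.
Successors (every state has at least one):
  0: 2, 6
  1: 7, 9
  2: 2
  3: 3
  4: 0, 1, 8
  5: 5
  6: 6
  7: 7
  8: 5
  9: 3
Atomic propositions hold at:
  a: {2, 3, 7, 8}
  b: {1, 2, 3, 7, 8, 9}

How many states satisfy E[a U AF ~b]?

5

Sat(~b) = {0, 4, 5, 6}
AF ~b: least fixpoint, start Z0 = {0, 4, 5, 6}, add states with every successor in Z. Z1 = {0, 4, 5, 6, 8}; fixed.
Sat(AF ~b) = {0, 4, 5, 6, 8}
E[a U AF ~b]: least fixpoint, start Z0 = Sat(AF ~b) = {0, 4, 5, 6, 8}, add states in Sat(a) with some successor in Z. Already a fixed point.
Sat(E[a U AF ~b]) = {0, 4, 5, 6, 8}
|Sat(E[a U AF ~b])| = |{0, 4, 5, 6, 8}| = 5.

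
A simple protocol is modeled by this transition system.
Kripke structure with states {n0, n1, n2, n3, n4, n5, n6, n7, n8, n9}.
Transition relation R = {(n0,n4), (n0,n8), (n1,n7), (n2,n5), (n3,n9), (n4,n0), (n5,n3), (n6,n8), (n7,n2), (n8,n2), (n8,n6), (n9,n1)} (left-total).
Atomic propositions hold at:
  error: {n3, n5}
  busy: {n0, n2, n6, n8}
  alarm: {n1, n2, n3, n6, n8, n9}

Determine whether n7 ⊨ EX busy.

Yes

Sat(EX busy) = {s : some successor in {n0, n2, n6, n8}} = {n0, n4, n6, n7, n8}
n7 ∈ Sat(EX busy) = {n0, n4, n6, n7, n8}, so the formula holds at n7.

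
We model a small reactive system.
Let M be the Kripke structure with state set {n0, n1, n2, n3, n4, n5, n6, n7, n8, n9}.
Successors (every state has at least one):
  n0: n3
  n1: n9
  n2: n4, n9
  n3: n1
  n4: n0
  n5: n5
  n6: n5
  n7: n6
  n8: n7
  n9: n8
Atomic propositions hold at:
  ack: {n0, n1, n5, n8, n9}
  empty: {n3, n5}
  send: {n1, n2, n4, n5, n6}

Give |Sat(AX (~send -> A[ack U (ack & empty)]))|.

4

Sat(~send) = {n0, n3, n7, n8, n9}
Sat(ack & empty) = {n5}
A[ack U (ack & empty)]: least fixpoint, start Z0 = Sat((ack & empty)) = {n5}, add states in Sat(ack) with every successor in Z. Already a fixed point.
Sat(A[ack U (ack & empty)]) = {n5}
Sat(~send -> A[ack U (ack & empty)]) = {n1, n2, n4, n5, n6}
Sat(AX (~send -> A[ack U (ack & empty)])) = {s : every successor in {n1, n2, n4, n5, n6}} = {n3, n5, n6, n7}
|Sat(AX (~send -> A[ack U (ack & empty)]))| = |{n3, n5, n6, n7}| = 4.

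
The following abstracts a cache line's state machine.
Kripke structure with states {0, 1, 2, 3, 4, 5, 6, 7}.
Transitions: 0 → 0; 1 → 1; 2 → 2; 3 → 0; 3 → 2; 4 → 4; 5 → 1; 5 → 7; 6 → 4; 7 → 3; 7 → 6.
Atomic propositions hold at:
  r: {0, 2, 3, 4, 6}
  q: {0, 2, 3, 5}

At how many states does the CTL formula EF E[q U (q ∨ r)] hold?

Sat(q ∨ r) = {0, 2, 3, 4, 5, 6}
E[q U (q ∨ r)]: least fixpoint, start Z0 = Sat((q ∨ r)) = {0, 2, 3, 4, 5, 6}, add states in Sat(q) with some successor in Z. Already a fixed point.
Sat(E[q U (q ∨ r)]) = {0, 2, 3, 4, 5, 6}
EF E[q U (q ∨ r)]: least fixpoint, start Z0 = {0, 2, 3, 4, 5, 6}, add states with some successor in Z. Z1 = {0, 2, 3, 4, 5, 6, 7}; fixed.
Sat(EF E[q U (q ∨ r)]) = {0, 2, 3, 4, 5, 6, 7}
|Sat(EF E[q U (q ∨ r)])| = |{0, 2, 3, 4, 5, 6, 7}| = 7.

7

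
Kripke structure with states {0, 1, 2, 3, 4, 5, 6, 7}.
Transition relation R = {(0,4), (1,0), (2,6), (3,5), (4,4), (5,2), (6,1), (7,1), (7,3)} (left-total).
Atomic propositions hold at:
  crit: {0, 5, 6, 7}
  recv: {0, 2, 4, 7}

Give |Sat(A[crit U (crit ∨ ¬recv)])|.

6

Sat(¬recv) = {1, 3, 5, 6}
Sat(crit ∨ ¬recv) = {0, 1, 3, 5, 6, 7}
A[crit U (crit ∨ ¬recv)]: least fixpoint, start Z0 = Sat((crit ∨ ¬recv)) = {0, 1, 3, 5, 6, 7}, add states in Sat(crit) with every successor in Z. Already a fixed point.
Sat(A[crit U (crit ∨ ¬recv)]) = {0, 1, 3, 5, 6, 7}
|Sat(A[crit U (crit ∨ ¬recv)])| = |{0, 1, 3, 5, 6, 7}| = 6.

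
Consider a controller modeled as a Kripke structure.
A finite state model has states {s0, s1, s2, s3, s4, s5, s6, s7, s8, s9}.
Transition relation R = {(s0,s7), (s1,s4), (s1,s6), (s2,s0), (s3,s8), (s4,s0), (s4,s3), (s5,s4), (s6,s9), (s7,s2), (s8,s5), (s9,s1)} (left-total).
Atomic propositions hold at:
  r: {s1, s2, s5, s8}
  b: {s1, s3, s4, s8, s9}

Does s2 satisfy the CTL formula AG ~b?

Yes

Sat(~b) = {s0, s2, s5, s6, s7}
AG ~b: greatest fixpoint, start Z0 = {s0, s2, s5, s6, s7}, keep only states in Sat with every successor in Z. Z1 = {s0, s2, s7}; fixed.
Sat(AG ~b) = {s0, s2, s7}
s2 ∈ Sat(AG ~b) = {s0, s2, s7}, so the formula holds at s2.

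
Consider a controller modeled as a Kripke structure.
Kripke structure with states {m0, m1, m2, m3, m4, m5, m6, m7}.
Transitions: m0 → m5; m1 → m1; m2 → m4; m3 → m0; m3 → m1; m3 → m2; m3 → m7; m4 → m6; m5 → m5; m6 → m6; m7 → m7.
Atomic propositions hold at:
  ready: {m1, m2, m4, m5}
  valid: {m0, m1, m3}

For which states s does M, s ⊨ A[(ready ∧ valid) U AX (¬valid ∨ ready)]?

Sat(ready ∧ valid) = {m1}
Sat(¬valid) = {m2, m4, m5, m6, m7}
Sat(¬valid ∨ ready) = {m1, m2, m4, m5, m6, m7}
Sat(AX (¬valid ∨ ready)) = {s : every successor in {m1, m2, m4, m5, m6, m7}} = {m0, m1, m2, m4, m5, m6, m7}
A[(ready ∧ valid) U AX (¬valid ∨ ready)]: least fixpoint, start Z0 = Sat(AX (¬valid ∨ ready)) = {m0, m1, m2, m4, m5, m6, m7}, add states in Sat(ready ∧ valid) with every successor in Z. Already a fixed point.
Sat(A[(ready ∧ valid) U AX (¬valid ∨ ready)]) = {m0, m1, m2, m4, m5, m6, m7}

{m0, m1, m2, m4, m5, m6, m7}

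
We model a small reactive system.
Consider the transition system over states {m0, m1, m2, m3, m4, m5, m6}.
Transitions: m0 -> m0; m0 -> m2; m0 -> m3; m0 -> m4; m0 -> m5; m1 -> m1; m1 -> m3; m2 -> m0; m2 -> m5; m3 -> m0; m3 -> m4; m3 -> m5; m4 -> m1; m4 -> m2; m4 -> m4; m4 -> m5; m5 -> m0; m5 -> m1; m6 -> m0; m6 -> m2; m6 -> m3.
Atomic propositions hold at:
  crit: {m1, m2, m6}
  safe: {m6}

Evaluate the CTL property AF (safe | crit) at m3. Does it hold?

No

Sat(safe | crit) = {m1, m2, m6}
AF (safe | crit): least fixpoint, start Z0 = {m1, m2, m6}, add states with every successor in Z. Already a fixed point.
Sat(AF (safe | crit)) = {m1, m2, m6}
m3 ∉ Sat(AF (safe | crit)) = {m1, m2, m6}, so the formula does not hold at m3.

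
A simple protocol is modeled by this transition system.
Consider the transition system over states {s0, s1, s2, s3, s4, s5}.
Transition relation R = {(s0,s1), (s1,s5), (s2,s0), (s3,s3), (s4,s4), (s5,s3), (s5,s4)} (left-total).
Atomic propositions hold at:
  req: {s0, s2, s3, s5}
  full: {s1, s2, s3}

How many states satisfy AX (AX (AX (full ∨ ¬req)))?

Sat(¬req) = {s1, s4}
Sat(full ∨ ¬req) = {s1, s2, s3, s4}
Sat(AX (full ∨ ¬req)) = {s : every successor in {s1, s2, s3, s4}} = {s0, s3, s4, s5}
Sat(AX (AX (full ∨ ¬req))) = {s : every successor in {s0, s3, s4, s5}} = {s1, s2, s3, s4, s5}
Sat(AX (AX (AX (full ∨ ¬req)))) = {s : every successor in {s1, s2, s3, s4, s5}} = {s0, s1, s3, s4, s5}
|Sat(AX (AX (AX (full ∨ ¬req))))| = |{s0, s1, s3, s4, s5}| = 5.

5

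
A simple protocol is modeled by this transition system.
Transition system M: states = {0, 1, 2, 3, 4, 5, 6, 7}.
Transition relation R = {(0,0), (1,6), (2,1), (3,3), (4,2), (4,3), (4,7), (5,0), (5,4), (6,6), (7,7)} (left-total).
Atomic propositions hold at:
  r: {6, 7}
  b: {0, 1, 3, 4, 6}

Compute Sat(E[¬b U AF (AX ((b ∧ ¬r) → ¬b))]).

{1, 2, 6, 7}

Sat(¬b) = {2, 5, 7}
Sat(¬r) = {0, 1, 2, 3, 4, 5}
Sat(b ∧ ¬r) = {0, 1, 3, 4}
Sat((b ∧ ¬r) → ¬b) = {2, 5, 6, 7}
Sat(AX ((b ∧ ¬r) → ¬b)) = {s : every successor in {2, 5, 6, 7}} = {1, 6, 7}
AF (AX ((b ∧ ¬r) → ¬b)): least fixpoint, start Z0 = {1, 6, 7}, add states with every successor in Z. Z1 = {1, 2, 6, 7}; fixed.
Sat(AF (AX ((b ∧ ¬r) → ¬b))) = {1, 2, 6, 7}
E[¬b U AF (AX ((b ∧ ¬r) → ¬b))]: least fixpoint, start Z0 = Sat(AF (AX ((b ∧ ¬r) → ¬b))) = {1, 2, 6, 7}, add states in Sat(¬b) with some successor in Z. Already a fixed point.
Sat(E[¬b U AF (AX ((b ∧ ¬r) → ¬b))]) = {1, 2, 6, 7}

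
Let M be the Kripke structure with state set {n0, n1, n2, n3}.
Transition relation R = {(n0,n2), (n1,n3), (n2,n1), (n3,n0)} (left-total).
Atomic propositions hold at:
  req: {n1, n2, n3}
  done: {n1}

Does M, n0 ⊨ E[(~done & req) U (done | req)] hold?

No

Sat(~done) = {n0, n2, n3}
Sat(~done & req) = {n2, n3}
Sat(done | req) = {n1, n2, n3}
E[(~done & req) U (done | req)]: least fixpoint, start Z0 = Sat((done | req)) = {n1, n2, n3}, add states in Sat(~done & req) with some successor in Z. Already a fixed point.
Sat(E[(~done & req) U (done | req)]) = {n1, n2, n3}
n0 ∉ Sat(E[(~done & req) U (done | req)]) = {n1, n2, n3}, so the formula does not hold at n0.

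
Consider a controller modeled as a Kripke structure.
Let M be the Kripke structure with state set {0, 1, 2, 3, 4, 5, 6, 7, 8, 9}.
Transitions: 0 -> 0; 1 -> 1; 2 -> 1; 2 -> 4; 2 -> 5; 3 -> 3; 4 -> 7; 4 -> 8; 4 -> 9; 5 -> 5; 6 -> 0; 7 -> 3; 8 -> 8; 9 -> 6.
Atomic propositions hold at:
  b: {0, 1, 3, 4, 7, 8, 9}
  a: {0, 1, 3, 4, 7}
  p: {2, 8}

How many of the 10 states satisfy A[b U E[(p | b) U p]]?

Sat(p | b) = {0, 1, 2, 3, 4, 7, 8, 9}
E[(p | b) U p]: least fixpoint, start Z0 = Sat(p) = {2, 8}, add states in Sat(p | b) with some successor in Z. Z1 = {2, 4, 8}; fixed.
Sat(E[(p | b) U p]) = {2, 4, 8}
A[b U E[(p | b) U p]]: least fixpoint, start Z0 = Sat(E[(p | b) U p]) = {2, 4, 8}, add states in Sat(b) with every successor in Z. Already a fixed point.
Sat(A[b U E[(p | b) U p]]) = {2, 4, 8}
|Sat(A[b U E[(p | b) U p]])| = |{2, 4, 8}| = 3.

3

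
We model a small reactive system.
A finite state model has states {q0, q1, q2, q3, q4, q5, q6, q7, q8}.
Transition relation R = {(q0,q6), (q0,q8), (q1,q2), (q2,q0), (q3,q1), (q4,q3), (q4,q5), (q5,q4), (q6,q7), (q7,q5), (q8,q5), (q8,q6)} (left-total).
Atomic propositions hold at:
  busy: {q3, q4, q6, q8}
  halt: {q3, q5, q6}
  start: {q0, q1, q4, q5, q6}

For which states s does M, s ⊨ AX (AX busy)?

Sat(AX busy) = {s : every successor in {q3, q4, q6, q8}} = {q0, q5}
Sat(AX (AX busy)) = {s : every successor in {q0, q5}} = {q2, q7}

{q2, q7}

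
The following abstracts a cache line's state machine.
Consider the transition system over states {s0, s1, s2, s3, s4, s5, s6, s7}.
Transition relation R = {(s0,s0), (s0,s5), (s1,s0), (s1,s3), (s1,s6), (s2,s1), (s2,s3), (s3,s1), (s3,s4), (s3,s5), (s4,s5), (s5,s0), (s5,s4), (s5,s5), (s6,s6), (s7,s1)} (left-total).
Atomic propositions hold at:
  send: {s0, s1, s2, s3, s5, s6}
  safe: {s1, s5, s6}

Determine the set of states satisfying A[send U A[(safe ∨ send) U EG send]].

Sat(safe ∨ send) = {s0, s1, s2, s3, s5, s6}
EG send: greatest fixpoint, start Z0 = {s0, s1, s2, s3, s5, s6}, keep only states in Sat with some successor in Z. Already a fixed point.
Sat(EG send) = {s0, s1, s2, s3, s5, s6}
A[(safe ∨ send) U EG send]: least fixpoint, start Z0 = Sat(EG send) = {s0, s1, s2, s3, s5, s6}, add states in Sat(safe ∨ send) with every successor in Z. Already a fixed point.
Sat(A[(safe ∨ send) U EG send]) = {s0, s1, s2, s3, s5, s6}
A[send U A[(safe ∨ send) U EG send]]: least fixpoint, start Z0 = Sat(A[(safe ∨ send) U EG send]) = {s0, s1, s2, s3, s5, s6}, add states in Sat(send) with every successor in Z. Already a fixed point.
Sat(A[send U A[(safe ∨ send) U EG send]]) = {s0, s1, s2, s3, s5, s6}

{s0, s1, s2, s3, s5, s6}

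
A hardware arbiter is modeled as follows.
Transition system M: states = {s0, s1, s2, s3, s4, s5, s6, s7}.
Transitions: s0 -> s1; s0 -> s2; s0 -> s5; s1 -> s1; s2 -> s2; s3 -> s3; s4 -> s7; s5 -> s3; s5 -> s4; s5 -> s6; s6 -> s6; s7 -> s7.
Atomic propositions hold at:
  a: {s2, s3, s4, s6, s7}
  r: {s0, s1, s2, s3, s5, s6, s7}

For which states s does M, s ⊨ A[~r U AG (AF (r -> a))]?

Sat(~r) = {s4}
Sat(r -> a) = {s2, s3, s4, s6, s7}
AF (r -> a): least fixpoint, start Z0 = {s2, s3, s4, s6, s7}, add states with every successor in Z. Z1 = {s2, s3, s4, s5, s6, s7}; fixed.
Sat(AF (r -> a)) = {s2, s3, s4, s5, s6, s7}
AG (AF (r -> a)): greatest fixpoint, start Z0 = {s2, s3, s4, s5, s6, s7}, keep only states in Sat with every successor in Z. Already a fixed point.
Sat(AG (AF (r -> a))) = {s2, s3, s4, s5, s6, s7}
A[~r U AG (AF (r -> a))]: least fixpoint, start Z0 = Sat(AG (AF (r -> a))) = {s2, s3, s4, s5, s6, s7}, add states in Sat(~r) with every successor in Z. Already a fixed point.
Sat(A[~r U AG (AF (r -> a))]) = {s2, s3, s4, s5, s6, s7}

{s2, s3, s4, s5, s6, s7}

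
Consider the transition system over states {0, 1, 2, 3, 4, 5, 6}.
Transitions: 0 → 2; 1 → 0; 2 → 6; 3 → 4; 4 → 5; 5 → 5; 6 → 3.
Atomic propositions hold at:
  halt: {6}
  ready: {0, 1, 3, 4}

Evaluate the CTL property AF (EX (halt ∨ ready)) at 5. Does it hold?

Sat(halt ∨ ready) = {0, 1, 3, 4, 6}
Sat(EX (halt ∨ ready)) = {s : some successor in {0, 1, 3, 4, 6}} = {1, 2, 3, 6}
AF (EX (halt ∨ ready)): least fixpoint, start Z0 = {1, 2, 3, 6}, add states with every successor in Z. Z1 = {0, 1, 2, 3, 6}; fixed.
Sat(AF (EX (halt ∨ ready))) = {0, 1, 2, 3, 6}
5 ∉ Sat(AF (EX (halt ∨ ready))) = {0, 1, 2, 3, 6}, so the formula does not hold at 5.

No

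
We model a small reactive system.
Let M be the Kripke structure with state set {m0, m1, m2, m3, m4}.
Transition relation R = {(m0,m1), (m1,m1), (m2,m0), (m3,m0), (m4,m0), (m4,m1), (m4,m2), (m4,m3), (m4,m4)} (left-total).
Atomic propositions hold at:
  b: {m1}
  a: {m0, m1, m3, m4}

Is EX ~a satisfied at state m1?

Sat(~a) = {m2}
Sat(EX ~a) = {s : some successor in {m2}} = {m4}
m1 ∉ Sat(EX ~a) = {m4}, so the formula does not hold at m1.

No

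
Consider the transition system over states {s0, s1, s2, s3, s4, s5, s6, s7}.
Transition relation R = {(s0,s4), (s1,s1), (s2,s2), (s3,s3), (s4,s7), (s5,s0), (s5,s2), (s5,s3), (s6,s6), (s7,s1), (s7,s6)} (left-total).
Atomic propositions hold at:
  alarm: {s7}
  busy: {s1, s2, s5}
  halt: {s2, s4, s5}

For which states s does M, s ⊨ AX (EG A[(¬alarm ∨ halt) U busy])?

{s1, s2}

Sat(¬alarm) = {s0, s1, s2, s3, s4, s5, s6}
Sat(¬alarm ∨ halt) = {s0, s1, s2, s3, s4, s5, s6}
A[(¬alarm ∨ halt) U busy]: least fixpoint, start Z0 = Sat(busy) = {s1, s2, s5}, add states in Sat(¬alarm ∨ halt) with every successor in Z. Already a fixed point.
Sat(A[(¬alarm ∨ halt) U busy]) = {s1, s2, s5}
EG A[(¬alarm ∨ halt) U busy]: greatest fixpoint, start Z0 = {s1, s2, s5}, keep only states in Sat with some successor in Z. Already a fixed point.
Sat(EG A[(¬alarm ∨ halt) U busy]) = {s1, s2, s5}
Sat(AX (EG A[(¬alarm ∨ halt) U busy])) = {s : every successor in {s1, s2, s5}} = {s1, s2}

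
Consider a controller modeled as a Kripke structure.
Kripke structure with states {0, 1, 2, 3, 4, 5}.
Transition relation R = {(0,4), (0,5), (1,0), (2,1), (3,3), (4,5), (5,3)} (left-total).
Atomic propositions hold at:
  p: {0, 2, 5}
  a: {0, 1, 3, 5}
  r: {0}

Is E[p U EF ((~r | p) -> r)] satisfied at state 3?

No

Sat(~r) = {1, 2, 3, 4, 5}
Sat(~r | p) = {0, 1, 2, 3, 4, 5}
Sat((~r | p) -> r) = {0}
EF ((~r | p) -> r): least fixpoint, start Z0 = {0}, add states with some successor in Z. Z1 = {0, 1}; Z2 = {0, 1, 2}; fixed.
Sat(EF ((~r | p) -> r)) = {0, 1, 2}
E[p U EF ((~r | p) -> r)]: least fixpoint, start Z0 = Sat(EF ((~r | p) -> r)) = {0, 1, 2}, add states in Sat(p) with some successor in Z. Already a fixed point.
Sat(E[p U EF ((~r | p) -> r)]) = {0, 1, 2}
3 ∉ Sat(E[p U EF ((~r | p) -> r)]) = {0, 1, 2}, so the formula does not hold at 3.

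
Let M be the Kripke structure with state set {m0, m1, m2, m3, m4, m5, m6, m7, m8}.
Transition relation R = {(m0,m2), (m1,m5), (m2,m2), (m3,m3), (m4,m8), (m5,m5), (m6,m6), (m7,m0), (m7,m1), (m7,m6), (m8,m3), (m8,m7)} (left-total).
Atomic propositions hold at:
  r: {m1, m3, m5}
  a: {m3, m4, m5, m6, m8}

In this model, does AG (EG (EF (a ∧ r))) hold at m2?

No

Sat(a ∧ r) = {m3, m5}
EF (a ∧ r): least fixpoint, start Z0 = {m3, m5}, add states with some successor in Z. Z1 = {m1, m3, m5, m8}; Z2 = {m1, m3, m4, m5, m7, m8}; fixed.
Sat(EF (a ∧ r)) = {m1, m3, m4, m5, m7, m8}
EG (EF (a ∧ r)): greatest fixpoint, start Z0 = {m1, m3, m4, m5, m7, m8}, keep only states in Sat with some successor in Z. Already a fixed point.
Sat(EG (EF (a ∧ r))) = {m1, m3, m4, m5, m7, m8}
AG (EG (EF (a ∧ r))): greatest fixpoint, start Z0 = {m1, m3, m4, m5, m7, m8}, keep only states in Sat with every successor in Z. Z1 = {m1, m3, m4, m5, m8}; Z2 = {m1, m3, m4, m5}; Z3 = {m1, m3, m5}; fixed.
Sat(AG (EG (EF (a ∧ r)))) = {m1, m3, m5}
m2 ∉ Sat(AG (EG (EF (a ∧ r)))) = {m1, m3, m5}, so the formula does not hold at m2.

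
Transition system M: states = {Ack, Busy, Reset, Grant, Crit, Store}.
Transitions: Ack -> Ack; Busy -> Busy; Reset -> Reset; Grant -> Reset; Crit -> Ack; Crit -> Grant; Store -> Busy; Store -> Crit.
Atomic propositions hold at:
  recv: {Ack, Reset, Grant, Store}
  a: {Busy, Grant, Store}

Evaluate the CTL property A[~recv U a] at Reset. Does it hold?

Sat(~recv) = {Busy, Crit}
A[~recv U a]: least fixpoint, start Z0 = Sat(a) = {Busy, Grant, Store}, add states in Sat(~recv) with every successor in Z. Already a fixed point.
Sat(A[~recv U a]) = {Busy, Grant, Store}
Reset ∉ Sat(A[~recv U a]) = {Busy, Grant, Store}, so the formula does not hold at Reset.

No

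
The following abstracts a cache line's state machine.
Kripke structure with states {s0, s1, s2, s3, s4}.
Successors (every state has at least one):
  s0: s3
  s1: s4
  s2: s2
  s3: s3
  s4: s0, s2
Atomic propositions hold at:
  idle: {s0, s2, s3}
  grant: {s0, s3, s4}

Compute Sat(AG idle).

AG idle: greatest fixpoint, start Z0 = {s0, s2, s3}, keep only states in Sat with every successor in Z. Already a fixed point.
Sat(AG idle) = {s0, s2, s3}

{s0, s2, s3}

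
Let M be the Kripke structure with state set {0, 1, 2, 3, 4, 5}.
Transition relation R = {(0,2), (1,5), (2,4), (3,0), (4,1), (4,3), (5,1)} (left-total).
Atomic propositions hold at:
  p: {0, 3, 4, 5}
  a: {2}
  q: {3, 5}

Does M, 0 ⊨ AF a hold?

AF a: least fixpoint, start Z0 = {2}, add states with every successor in Z. Z1 = {0, 2}; Z2 = {0, 2, 3}; fixed.
Sat(AF a) = {0, 2, 3}
0 ∈ Sat(AF a) = {0, 2, 3}, so the formula holds at 0.

Yes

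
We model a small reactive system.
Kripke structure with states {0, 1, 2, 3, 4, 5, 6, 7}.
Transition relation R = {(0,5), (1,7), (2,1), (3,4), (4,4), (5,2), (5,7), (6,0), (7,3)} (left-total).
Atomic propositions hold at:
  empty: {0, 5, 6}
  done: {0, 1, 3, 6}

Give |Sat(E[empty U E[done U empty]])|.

E[done U empty]: least fixpoint, start Z0 = Sat(empty) = {0, 5, 6}, add states in Sat(done) with some successor in Z. Already a fixed point.
Sat(E[done U empty]) = {0, 5, 6}
E[empty U E[done U empty]]: least fixpoint, start Z0 = Sat(E[done U empty]) = {0, 5, 6}, add states in Sat(empty) with some successor in Z. Already a fixed point.
Sat(E[empty U E[done U empty]]) = {0, 5, 6}
|Sat(E[empty U E[done U empty]])| = |{0, 5, 6}| = 3.

3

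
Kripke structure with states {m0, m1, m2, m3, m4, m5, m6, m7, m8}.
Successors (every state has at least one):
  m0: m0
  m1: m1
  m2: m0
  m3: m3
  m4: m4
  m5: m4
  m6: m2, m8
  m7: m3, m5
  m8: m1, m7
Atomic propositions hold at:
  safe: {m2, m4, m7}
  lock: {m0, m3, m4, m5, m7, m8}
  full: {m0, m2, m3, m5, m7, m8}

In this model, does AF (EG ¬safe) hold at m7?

Sat(¬safe) = {m0, m1, m3, m5, m6, m8}
EG ¬safe: greatest fixpoint, start Z0 = {m0, m1, m3, m5, m6, m8}, keep only states in Sat with some successor in Z. Z1 = {m0, m1, m3, m6, m8}; fixed.
Sat(EG ¬safe) = {m0, m1, m3, m6, m8}
AF (EG ¬safe): least fixpoint, start Z0 = {m0, m1, m3, m6, m8}, add states with every successor in Z. Z1 = {m0, m1, m2, m3, m6, m8}; fixed.
Sat(AF (EG ¬safe)) = {m0, m1, m2, m3, m6, m8}
m7 ∉ Sat(AF (EG ¬safe)) = {m0, m1, m2, m3, m6, m8}, so the formula does not hold at m7.

No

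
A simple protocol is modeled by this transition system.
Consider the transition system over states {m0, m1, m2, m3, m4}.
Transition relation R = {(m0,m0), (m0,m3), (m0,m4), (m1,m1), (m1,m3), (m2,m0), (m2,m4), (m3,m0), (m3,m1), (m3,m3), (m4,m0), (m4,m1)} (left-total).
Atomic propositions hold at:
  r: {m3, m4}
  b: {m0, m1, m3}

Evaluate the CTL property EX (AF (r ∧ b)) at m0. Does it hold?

Sat(r ∧ b) = {m3}
AF (r ∧ b): least fixpoint, start Z0 = {m3}, add states with every successor in Z. Already a fixed point.
Sat(AF (r ∧ b)) = {m3}
Sat(EX (AF (r ∧ b))) = {s : some successor in {m3}} = {m0, m1, m3}
m0 ∈ Sat(EX (AF (r ∧ b))) = {m0, m1, m3}, so the formula holds at m0.

Yes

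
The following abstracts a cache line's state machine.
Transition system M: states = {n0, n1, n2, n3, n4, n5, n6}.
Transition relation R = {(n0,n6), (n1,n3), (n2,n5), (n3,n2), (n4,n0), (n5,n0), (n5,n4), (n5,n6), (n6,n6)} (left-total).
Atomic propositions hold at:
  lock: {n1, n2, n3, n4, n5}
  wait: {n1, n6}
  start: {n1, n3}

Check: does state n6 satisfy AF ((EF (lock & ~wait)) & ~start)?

Sat(~wait) = {n0, n2, n3, n4, n5}
Sat(lock & ~wait) = {n2, n3, n4, n5}
EF (lock & ~wait): least fixpoint, start Z0 = {n2, n3, n4, n5}, add states with some successor in Z. Z1 = {n1, n2, n3, n4, n5}; fixed.
Sat(EF (lock & ~wait)) = {n1, n2, n3, n4, n5}
Sat(~start) = {n0, n2, n4, n5, n6}
Sat((EF (lock & ~wait)) & ~start) = {n2, n4, n5}
AF ((EF (lock & ~wait)) & ~start): least fixpoint, start Z0 = {n2, n4, n5}, add states with every successor in Z. Z1 = {n2, n3, n4, n5}; Z2 = {n1, n2, n3, n4, n5}; fixed.
Sat(AF ((EF (lock & ~wait)) & ~start)) = {n1, n2, n3, n4, n5}
n6 ∉ Sat(AF ((EF (lock & ~wait)) & ~start)) = {n1, n2, n3, n4, n5}, so the formula does not hold at n6.

No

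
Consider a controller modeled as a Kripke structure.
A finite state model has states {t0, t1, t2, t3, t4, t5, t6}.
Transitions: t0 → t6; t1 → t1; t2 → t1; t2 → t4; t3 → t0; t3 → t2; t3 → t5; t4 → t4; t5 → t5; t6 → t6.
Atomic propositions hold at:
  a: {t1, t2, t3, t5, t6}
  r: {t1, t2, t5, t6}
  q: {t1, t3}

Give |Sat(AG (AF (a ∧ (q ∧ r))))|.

Sat(q ∧ r) = {t1}
Sat(a ∧ (q ∧ r)) = {t1}
AF (a ∧ (q ∧ r)): least fixpoint, start Z0 = {t1}, add states with every successor in Z. Already a fixed point.
Sat(AF (a ∧ (q ∧ r))) = {t1}
AG (AF (a ∧ (q ∧ r))): greatest fixpoint, start Z0 = {t1}, keep only states in Sat with every successor in Z. Already a fixed point.
Sat(AG (AF (a ∧ (q ∧ r)))) = {t1}
|Sat(AG (AF (a ∧ (q ∧ r))))| = |{t1}| = 1.

1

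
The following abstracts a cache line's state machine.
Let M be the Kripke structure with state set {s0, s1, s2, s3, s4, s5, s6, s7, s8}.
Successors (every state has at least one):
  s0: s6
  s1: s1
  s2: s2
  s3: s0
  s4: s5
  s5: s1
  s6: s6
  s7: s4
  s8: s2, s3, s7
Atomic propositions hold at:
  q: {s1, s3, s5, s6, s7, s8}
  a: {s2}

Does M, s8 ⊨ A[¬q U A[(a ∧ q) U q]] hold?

Yes

Sat(¬q) = {s0, s2, s4}
Sat(a ∧ q) = ∅
A[(a ∧ q) U q]: least fixpoint, start Z0 = Sat(q) = {s1, s3, s5, s6, s7, s8}, add states in Sat(a ∧ q) with every successor in Z. Already a fixed point.
Sat(A[(a ∧ q) U q]) = {s1, s3, s5, s6, s7, s8}
A[¬q U A[(a ∧ q) U q]]: least fixpoint, start Z0 = Sat(A[(a ∧ q) U q]) = {s1, s3, s5, s6, s7, s8}, add states in Sat(¬q) with every successor in Z. Z1 = {s0, s1, s3, s4, s5, s6, s7, s8}; fixed.
Sat(A[¬q U A[(a ∧ q) U q]]) = {s0, s1, s3, s4, s5, s6, s7, s8}
s8 ∈ Sat(A[¬q U A[(a ∧ q) U q]]) = {s0, s1, s3, s4, s5, s6, s7, s8}, so the formula holds at s8.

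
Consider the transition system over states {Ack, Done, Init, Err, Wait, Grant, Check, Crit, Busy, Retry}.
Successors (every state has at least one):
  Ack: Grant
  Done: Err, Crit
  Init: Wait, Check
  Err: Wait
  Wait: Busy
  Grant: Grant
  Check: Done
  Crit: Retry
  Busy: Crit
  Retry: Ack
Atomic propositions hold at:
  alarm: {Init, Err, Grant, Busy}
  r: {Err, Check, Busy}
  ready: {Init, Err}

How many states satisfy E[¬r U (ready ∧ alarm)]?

3

Sat(¬r) = {Ack, Done, Init, Wait, Grant, Crit, Retry}
Sat(ready ∧ alarm) = {Init, Err}
E[¬r U (ready ∧ alarm)]: least fixpoint, start Z0 = Sat((ready ∧ alarm)) = {Init, Err}, add states in Sat(¬r) with some successor in Z. Z1 = {Done, Init, Err}; fixed.
Sat(E[¬r U (ready ∧ alarm)]) = {Done, Init, Err}
|Sat(E[¬r U (ready ∧ alarm)])| = |{Done, Init, Err}| = 3.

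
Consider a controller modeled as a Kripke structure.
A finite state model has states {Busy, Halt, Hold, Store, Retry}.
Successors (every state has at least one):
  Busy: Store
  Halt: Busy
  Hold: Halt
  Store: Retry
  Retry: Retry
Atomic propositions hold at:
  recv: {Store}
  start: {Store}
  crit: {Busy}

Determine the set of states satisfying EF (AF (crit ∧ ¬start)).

Sat(¬start) = {Busy, Halt, Hold, Retry}
Sat(crit ∧ ¬start) = {Busy}
AF (crit ∧ ¬start): least fixpoint, start Z0 = {Busy}, add states with every successor in Z. Z1 = {Busy, Halt}; Z2 = {Busy, Halt, Hold}; fixed.
Sat(AF (crit ∧ ¬start)) = {Busy, Halt, Hold}
EF (AF (crit ∧ ¬start)): least fixpoint, start Z0 = {Busy, Halt, Hold}, add states with some successor in Z. Already a fixed point.
Sat(EF (AF (crit ∧ ¬start))) = {Busy, Halt, Hold}

{Busy, Halt, Hold}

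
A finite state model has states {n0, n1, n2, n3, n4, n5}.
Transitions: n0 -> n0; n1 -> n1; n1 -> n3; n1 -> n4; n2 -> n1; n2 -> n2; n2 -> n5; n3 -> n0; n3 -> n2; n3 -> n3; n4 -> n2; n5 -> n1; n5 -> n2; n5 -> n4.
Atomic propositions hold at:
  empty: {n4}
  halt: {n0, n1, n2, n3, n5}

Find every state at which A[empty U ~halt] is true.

Sat(~halt) = {n4}
A[empty U ~halt]: least fixpoint, start Z0 = Sat(~halt) = {n4}, add states in Sat(empty) with every successor in Z. Already a fixed point.
Sat(A[empty U ~halt]) = {n4}

{n4}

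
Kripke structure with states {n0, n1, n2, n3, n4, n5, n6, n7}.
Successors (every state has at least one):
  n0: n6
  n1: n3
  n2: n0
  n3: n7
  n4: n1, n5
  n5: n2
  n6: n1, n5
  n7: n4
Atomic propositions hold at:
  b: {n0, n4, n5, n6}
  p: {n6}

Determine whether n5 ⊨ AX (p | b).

Sat(p | b) = {n0, n4, n5, n6}
Sat(AX (p | b)) = {s : every successor in {n0, n4, n5, n6}} = {n0, n2, n7}
n5 ∉ Sat(AX (p | b)) = {n0, n2, n7}, so the formula does not hold at n5.

No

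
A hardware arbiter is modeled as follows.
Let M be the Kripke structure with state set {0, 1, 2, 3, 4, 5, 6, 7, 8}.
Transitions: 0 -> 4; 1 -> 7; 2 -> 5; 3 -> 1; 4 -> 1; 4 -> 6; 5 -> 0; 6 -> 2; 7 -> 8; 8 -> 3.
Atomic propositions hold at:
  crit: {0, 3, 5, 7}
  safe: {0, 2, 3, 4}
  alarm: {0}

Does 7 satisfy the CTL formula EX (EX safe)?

Yes

Sat(EX safe) = {s : some successor in {0, 2, 3, 4}} = {0, 5, 6, 8}
Sat(EX (EX safe)) = {s : some successor in {0, 5, 6, 8}} = {2, 4, 5, 7}
7 ∈ Sat(EX (EX safe)) = {2, 4, 5, 7}, so the formula holds at 7.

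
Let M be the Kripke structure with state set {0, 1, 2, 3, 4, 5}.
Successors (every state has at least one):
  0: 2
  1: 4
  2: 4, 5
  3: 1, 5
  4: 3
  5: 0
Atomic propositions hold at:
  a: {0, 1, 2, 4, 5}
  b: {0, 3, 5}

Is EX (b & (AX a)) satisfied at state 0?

Sat(AX a) = {s : every successor in {0, 1, 2, 4, 5}} = {0, 1, 2, 3, 5}
Sat(b & (AX a)) = {0, 3, 5}
Sat(EX (b & (AX a))) = {s : some successor in {0, 3, 5}} = {2, 3, 4, 5}
0 ∉ Sat(EX (b & (AX a))) = {2, 3, 4, 5}, so the formula does not hold at 0.

No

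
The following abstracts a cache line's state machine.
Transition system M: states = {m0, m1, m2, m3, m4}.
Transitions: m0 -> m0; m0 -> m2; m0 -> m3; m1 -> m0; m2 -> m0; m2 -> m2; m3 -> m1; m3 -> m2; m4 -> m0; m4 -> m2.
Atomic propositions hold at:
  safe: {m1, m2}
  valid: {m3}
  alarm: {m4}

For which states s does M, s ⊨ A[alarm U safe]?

A[alarm U safe]: least fixpoint, start Z0 = Sat(safe) = {m1, m2}, add states in Sat(alarm) with every successor in Z. Already a fixed point.
Sat(A[alarm U safe]) = {m1, m2}

{m1, m2}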